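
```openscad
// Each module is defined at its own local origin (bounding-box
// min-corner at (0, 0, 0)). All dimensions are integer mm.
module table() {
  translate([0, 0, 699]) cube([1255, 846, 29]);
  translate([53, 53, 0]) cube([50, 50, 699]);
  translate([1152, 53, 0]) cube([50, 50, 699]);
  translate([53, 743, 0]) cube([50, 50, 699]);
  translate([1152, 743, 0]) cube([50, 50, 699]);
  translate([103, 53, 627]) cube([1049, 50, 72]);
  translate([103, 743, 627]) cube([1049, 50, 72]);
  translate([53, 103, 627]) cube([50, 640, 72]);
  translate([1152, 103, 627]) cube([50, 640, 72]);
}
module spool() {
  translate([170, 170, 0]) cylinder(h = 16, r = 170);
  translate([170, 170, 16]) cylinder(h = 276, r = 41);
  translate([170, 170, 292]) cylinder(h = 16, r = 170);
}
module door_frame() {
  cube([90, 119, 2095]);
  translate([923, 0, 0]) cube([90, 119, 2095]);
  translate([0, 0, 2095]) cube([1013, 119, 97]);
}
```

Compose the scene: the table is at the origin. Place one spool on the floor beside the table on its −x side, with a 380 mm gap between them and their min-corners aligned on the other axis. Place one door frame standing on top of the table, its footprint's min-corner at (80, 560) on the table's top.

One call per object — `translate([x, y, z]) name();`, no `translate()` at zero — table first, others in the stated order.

table();
translate([-720, 0, 0]) spool();
translate([80, 560, 728]) door_frame();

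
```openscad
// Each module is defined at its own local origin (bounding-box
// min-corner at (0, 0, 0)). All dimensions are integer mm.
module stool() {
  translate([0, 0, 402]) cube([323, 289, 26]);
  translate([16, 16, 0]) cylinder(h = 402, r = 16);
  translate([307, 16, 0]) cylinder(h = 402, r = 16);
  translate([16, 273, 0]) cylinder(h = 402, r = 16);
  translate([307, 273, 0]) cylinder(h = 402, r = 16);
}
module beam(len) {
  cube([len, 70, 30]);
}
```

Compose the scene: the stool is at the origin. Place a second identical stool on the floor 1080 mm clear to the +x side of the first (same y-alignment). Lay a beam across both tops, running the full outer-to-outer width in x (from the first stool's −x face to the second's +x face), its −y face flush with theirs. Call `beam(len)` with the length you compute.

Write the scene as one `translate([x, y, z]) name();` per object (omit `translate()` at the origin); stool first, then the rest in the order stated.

stool();
translate([1403, 0, 0]) stool();
translate([0, 0, 428]) beam(1726);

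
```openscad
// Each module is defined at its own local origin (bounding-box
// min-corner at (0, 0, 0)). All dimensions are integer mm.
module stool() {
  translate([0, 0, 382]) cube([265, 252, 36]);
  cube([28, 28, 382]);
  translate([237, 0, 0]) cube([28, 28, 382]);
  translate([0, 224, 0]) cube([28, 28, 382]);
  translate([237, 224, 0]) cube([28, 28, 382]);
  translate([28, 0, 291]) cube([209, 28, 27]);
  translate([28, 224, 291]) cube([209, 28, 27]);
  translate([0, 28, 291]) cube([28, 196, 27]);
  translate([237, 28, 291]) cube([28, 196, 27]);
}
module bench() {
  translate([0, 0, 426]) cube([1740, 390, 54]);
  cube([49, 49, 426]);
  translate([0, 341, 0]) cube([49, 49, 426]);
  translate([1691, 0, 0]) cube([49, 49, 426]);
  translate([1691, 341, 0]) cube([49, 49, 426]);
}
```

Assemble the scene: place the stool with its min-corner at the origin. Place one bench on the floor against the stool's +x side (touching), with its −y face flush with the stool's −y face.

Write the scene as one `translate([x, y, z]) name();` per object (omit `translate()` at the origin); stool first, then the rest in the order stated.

stool();
translate([265, 0, 0]) bench();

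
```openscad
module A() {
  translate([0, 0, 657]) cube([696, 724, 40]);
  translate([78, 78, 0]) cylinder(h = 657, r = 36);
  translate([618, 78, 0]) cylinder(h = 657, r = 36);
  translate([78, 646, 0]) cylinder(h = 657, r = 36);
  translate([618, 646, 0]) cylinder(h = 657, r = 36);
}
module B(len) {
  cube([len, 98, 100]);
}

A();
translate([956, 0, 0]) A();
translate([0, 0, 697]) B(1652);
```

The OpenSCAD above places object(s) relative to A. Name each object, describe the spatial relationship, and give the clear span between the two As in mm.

A is a table. B is a beam. A beam spans the tops of two tables. The clear span between the two tables is 260 mm.

Second table starts at x = 956; first ends at x = 696; clear span = 956 − 696 = 260 mm.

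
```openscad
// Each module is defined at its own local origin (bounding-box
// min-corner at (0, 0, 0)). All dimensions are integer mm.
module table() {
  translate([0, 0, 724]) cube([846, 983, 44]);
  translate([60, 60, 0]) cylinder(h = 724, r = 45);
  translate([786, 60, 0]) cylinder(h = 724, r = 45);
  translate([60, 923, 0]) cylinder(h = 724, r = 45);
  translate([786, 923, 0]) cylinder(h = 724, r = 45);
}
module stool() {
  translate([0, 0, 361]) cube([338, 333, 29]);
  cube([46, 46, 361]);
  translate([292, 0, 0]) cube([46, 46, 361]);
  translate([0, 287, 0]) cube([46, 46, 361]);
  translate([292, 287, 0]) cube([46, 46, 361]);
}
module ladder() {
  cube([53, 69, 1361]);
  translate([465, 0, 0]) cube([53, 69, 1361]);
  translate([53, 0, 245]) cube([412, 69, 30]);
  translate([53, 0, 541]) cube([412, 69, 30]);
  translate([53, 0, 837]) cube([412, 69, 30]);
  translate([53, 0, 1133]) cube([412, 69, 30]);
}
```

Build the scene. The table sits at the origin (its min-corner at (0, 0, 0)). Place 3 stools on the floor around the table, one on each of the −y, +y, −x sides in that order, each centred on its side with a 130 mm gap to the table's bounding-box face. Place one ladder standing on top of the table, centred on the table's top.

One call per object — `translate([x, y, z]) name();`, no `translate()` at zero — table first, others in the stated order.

table();
translate([254, -463, 0]) stool();
translate([254, 1113, 0]) stool();
translate([-468, 325, 0]) stool();
translate([164, 457, 768]) ladder();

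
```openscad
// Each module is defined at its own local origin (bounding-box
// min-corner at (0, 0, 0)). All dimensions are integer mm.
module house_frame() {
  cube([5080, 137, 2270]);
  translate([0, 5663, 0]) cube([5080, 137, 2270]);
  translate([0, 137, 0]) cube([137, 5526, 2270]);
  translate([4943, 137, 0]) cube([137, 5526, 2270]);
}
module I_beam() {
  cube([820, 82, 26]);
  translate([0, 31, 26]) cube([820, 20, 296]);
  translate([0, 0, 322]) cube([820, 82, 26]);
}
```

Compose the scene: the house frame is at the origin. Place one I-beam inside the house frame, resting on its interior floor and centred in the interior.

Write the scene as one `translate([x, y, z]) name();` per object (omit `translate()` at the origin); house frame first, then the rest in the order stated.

house_frame();
translate([2130, 2859, 0]) I_beam();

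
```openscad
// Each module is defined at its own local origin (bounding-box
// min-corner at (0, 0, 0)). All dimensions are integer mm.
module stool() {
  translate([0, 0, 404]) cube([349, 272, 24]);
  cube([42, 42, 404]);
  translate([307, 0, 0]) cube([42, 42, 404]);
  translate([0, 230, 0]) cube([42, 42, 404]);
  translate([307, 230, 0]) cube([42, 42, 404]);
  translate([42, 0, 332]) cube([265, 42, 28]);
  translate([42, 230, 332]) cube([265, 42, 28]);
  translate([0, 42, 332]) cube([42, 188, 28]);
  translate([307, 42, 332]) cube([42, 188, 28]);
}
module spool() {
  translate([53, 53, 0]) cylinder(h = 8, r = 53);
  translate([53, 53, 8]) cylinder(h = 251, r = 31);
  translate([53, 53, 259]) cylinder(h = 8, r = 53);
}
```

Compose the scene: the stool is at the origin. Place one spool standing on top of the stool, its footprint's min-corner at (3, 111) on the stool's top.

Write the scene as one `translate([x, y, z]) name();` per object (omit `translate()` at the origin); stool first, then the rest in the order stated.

stool();
translate([3, 111, 428]) spool();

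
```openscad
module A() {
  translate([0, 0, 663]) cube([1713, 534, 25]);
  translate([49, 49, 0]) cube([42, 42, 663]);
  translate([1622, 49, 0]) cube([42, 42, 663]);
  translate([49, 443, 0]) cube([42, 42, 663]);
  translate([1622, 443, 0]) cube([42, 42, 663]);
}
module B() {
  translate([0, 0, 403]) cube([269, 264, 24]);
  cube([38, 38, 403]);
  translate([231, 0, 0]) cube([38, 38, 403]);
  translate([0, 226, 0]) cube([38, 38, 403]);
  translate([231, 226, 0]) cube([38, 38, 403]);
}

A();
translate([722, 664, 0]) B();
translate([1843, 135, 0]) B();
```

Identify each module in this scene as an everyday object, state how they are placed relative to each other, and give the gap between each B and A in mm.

A is a table. B is a stool. Two stools sit around the table at the +y, +x sides. The gap between each stool and the table is 130 mm.

Each stool's nearest face is 130 mm from the table's bounding box.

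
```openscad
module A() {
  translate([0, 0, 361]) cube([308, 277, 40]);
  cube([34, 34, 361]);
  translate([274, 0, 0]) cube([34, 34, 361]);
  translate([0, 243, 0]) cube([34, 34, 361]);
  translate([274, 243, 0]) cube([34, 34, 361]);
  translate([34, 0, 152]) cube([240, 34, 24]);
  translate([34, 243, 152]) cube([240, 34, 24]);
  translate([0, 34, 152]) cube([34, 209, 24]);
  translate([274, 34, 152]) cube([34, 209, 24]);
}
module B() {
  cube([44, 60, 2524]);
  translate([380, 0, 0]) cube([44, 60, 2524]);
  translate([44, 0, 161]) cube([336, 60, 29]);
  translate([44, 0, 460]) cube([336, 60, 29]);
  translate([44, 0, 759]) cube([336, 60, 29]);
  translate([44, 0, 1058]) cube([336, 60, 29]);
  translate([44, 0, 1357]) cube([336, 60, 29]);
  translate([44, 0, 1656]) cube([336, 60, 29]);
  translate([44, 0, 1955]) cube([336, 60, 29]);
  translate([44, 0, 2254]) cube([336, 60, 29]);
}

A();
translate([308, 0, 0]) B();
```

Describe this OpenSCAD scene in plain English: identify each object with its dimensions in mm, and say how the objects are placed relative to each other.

A is a simple wooden stool: a rectangular seat 308 mm (x) by 277 mm (y), 40 mm thick, top face at z = 401 mm, on four square legs, each 34×34 mm in cross-section. The legs rest on z = 0, each flush with a corner of the seat. Four stretchers, 34 mm wide and 24 mm tall, connect adjacent legs with their undersides at z = 152 mm, each running between the inner faces of the legs it joins and aligned with the legs' outer faces on the other axis.

B is a straight ladder. Two 44×60 mm vertical rails, 2524 mm tall, stand 424 mm apart (outside-to-outside) with their front faces coplanar on the −y side. 8 rungs, each 60 mm deep and 29 mm tall, span between the inner faces of the rails, front faces flush with the rails. The lowest rung's underside is at z = 161 mm and rungs are spaced 299 mm apart (underside to underside).

The ladder is against the stool's +x side, with their −y faces flush.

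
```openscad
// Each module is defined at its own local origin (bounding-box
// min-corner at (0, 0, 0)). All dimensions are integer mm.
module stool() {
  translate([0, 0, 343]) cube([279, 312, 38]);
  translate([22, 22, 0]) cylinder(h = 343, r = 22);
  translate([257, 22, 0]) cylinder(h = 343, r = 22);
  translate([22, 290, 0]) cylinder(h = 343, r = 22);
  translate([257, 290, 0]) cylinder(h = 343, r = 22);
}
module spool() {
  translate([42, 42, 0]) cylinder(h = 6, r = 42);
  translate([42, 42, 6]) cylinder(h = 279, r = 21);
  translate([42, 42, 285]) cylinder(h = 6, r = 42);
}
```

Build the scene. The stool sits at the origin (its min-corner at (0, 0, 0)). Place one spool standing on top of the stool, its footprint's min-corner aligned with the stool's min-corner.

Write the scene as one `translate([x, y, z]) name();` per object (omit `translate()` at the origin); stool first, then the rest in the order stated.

stool();
translate([0, 0, 381]) spool();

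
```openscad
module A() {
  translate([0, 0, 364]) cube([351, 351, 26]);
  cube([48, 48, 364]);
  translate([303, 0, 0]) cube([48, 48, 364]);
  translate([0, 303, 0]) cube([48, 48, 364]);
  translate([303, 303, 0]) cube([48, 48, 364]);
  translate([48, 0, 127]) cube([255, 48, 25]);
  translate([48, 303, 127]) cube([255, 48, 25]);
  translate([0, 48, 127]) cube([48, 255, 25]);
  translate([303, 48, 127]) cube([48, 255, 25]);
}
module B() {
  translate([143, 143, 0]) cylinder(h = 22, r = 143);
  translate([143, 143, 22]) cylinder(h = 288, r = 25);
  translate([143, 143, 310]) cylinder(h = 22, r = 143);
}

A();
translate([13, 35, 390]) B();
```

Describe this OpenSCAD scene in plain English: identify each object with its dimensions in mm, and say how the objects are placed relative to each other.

A is a four-legged stool. The seat is a 351×351×26 mm slab whose top surface is at z = 390 mm; four square legs, each 48×48 mm in cross-section, run from the floor (z = 0) to the underside of the seat, each flush with a corner of the seat. Four stretchers, 48 mm wide and 25 mm tall, connect adjacent legs with their undersides at z = 127 mm, each running between the inner faces of the legs it joins and aligned with the legs' outer faces on the other axis.

B is a spool: two coaxial disc flanges of radius 143 mm and thickness 22 mm, joined by a core cylinder of radius 25 mm and height 288 mm. The lower flange rests on z = 0 and the three cylinders share a vertical axis.

The spool is on top of the stool.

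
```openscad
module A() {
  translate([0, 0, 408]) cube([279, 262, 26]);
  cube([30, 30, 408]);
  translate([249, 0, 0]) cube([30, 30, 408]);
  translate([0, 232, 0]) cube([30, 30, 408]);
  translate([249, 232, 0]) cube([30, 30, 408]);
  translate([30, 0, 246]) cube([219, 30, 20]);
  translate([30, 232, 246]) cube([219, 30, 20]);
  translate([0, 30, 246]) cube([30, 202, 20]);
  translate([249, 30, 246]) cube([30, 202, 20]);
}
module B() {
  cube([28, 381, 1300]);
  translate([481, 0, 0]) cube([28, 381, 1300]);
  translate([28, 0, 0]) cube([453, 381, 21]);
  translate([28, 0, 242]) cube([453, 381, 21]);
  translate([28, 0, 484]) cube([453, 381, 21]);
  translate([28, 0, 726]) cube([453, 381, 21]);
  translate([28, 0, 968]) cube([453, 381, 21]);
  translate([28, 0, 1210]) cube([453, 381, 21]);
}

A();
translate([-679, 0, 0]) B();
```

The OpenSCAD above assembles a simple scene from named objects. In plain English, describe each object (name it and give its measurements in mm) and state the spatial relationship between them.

A is a four-legged stool. The seat is 279×262 mm, 26 mm thick, top at z = 434 mm. It stands on four square legs, each 30×30 mm in cross-section, from z = 0 to the seat underside, each flush with a corner of the seat. Four stretchers, 30 mm wide and 20 mm tall, connect adjacent legs with their undersides at z = 246 mm, each running between the inner faces of the legs it joins and aligned with the legs' outer faces on the other axis.

B is an open bookshelf. Two side panels, each 28 mm thick, 381 mm deep and 1300 mm tall, stand 509 mm apart (outside-to-outside). Between them sit 6 shelves, each 21 mm thick and 381 mm deep, spanning the full gap between the sides. The bottom shelf rests on the floor (its underside at z = 0) and the clear gap between one shelf's top and the next shelf's underside is 221 mm.

The bookshelf is on the floor beside the stool on its −x side.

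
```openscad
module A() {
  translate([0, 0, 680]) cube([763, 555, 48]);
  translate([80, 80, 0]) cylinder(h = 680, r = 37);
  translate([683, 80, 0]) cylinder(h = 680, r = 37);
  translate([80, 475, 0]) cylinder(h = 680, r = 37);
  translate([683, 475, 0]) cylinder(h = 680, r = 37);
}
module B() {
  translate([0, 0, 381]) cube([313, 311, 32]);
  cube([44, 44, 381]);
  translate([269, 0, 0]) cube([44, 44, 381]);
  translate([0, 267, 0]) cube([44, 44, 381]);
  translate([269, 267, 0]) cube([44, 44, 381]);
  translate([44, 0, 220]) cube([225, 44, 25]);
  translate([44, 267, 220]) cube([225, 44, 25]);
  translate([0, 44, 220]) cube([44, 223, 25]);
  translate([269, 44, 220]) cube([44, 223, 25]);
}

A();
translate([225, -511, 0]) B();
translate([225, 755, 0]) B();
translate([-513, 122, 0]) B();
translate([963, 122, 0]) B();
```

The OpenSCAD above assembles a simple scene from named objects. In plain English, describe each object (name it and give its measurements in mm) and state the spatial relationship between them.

A is a table: top 763 mm (x) × 555 mm (y), 48 mm thick, upper face at z = 728 mm, on four round legs of 74 mm diameter, each leg's bounding box inset 43 mm from the nearest pair of top edges, running from z = 0 to the bottom of the top.

B is a four-legged stool. The seat is a 313×311×32 mm slab whose top surface is at z = 413 mm; four square legs, each 44×44 mm in cross-section, run from the floor (z = 0) to the underside of the seat, each flush with a corner of the seat. Four stretchers, 44 mm wide and 25 mm tall, connect adjacent legs with their undersides at z = 220 mm, each running between the inner faces of the legs it joins and aligned with the legs' outer faces on the other axis.

Four stools sit around the table at the −y, +y, −x, +x sides.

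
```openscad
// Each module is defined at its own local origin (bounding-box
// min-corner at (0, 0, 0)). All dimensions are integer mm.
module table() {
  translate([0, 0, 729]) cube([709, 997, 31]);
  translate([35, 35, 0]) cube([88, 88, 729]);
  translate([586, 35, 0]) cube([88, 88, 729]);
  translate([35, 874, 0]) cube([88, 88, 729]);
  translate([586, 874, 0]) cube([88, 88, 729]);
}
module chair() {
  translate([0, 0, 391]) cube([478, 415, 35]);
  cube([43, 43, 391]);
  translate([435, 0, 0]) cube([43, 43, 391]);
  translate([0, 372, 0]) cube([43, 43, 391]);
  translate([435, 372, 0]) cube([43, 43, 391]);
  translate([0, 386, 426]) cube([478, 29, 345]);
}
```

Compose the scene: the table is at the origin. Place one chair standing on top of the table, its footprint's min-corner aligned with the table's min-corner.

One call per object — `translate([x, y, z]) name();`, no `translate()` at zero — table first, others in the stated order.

table();
translate([0, 0, 760]) chair();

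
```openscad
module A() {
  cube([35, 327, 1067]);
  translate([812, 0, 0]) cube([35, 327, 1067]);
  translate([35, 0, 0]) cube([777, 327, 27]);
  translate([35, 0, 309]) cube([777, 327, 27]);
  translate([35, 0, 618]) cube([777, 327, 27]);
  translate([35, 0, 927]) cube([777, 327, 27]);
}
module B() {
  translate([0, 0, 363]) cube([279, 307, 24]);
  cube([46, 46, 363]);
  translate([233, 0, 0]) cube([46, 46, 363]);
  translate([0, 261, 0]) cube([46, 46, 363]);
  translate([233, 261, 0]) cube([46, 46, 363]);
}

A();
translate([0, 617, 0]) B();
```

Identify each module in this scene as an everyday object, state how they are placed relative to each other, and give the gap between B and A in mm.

A is a bookshelf. B is a stool. The stool is on the floor beside the bookshelf on its +y side. The gap between the stool and the bookshelf is 290 mm.

The stool's nearest face is 290 mm from the bookshelf's +y face.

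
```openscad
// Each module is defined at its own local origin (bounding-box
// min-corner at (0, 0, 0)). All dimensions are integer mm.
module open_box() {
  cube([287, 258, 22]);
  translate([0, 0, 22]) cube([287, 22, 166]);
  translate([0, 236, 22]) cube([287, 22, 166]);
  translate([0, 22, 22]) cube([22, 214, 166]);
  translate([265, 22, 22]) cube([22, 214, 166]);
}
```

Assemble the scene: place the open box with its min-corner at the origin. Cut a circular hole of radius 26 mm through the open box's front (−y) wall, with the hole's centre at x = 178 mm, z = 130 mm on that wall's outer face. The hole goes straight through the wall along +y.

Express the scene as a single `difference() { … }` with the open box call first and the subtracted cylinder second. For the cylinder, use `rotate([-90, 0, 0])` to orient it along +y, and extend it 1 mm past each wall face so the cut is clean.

difference() {
  open_box();
  translate([178, -1, 130]) rotate([-90, 0, 0]) cylinder(h = 24, r = 26);
}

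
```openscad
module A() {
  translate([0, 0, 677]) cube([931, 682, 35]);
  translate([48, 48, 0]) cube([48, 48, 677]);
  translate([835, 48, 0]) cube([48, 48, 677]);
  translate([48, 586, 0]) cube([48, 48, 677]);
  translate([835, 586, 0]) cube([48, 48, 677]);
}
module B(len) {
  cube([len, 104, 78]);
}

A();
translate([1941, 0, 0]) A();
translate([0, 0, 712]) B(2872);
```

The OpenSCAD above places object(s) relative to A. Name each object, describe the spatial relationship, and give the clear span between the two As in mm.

Second table starts at x = 1941; first ends at x = 931; clear span = 1941 − 931 = 1010 mm.

A is a table. B is a beam. A beam spans the tops of two tables. The clear span between the two tables is 1010 mm.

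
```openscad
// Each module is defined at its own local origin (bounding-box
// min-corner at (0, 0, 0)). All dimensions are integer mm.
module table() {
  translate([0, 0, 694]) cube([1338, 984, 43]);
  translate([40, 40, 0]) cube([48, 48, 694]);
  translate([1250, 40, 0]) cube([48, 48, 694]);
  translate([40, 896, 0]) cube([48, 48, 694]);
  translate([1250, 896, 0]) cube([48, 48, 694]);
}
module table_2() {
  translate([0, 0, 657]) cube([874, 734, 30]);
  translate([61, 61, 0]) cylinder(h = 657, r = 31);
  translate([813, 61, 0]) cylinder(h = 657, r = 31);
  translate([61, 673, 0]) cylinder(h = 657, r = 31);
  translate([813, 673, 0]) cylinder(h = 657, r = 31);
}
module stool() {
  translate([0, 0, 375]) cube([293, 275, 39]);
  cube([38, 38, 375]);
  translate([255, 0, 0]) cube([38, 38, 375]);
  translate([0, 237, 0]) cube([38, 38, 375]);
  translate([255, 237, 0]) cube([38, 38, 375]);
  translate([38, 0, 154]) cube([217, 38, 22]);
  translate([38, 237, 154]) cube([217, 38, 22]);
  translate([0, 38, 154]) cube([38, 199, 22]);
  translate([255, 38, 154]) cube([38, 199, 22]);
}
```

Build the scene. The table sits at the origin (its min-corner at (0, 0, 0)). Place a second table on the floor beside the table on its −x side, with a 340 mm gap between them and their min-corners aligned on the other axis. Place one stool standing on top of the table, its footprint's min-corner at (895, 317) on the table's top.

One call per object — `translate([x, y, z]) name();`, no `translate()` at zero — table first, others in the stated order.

table();
translate([-1214, 0, 0]) table_2();
translate([895, 317, 737]) stool();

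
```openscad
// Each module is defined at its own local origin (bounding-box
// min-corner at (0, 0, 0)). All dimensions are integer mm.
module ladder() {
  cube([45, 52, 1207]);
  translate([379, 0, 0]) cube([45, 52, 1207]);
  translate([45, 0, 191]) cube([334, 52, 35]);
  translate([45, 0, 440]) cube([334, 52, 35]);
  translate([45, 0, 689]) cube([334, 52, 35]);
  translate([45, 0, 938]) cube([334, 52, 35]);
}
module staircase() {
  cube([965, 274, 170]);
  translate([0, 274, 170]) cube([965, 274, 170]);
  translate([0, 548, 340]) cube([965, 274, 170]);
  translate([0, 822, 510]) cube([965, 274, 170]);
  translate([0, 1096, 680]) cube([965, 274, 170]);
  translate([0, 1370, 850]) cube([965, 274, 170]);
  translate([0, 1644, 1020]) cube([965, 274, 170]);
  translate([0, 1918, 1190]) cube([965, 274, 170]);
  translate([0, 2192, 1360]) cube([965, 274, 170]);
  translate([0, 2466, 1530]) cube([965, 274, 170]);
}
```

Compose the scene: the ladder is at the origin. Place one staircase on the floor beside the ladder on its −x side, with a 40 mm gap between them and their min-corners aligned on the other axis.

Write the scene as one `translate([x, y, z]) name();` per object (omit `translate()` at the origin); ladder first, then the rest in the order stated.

ladder();
translate([-1005, 0, 0]) staircase();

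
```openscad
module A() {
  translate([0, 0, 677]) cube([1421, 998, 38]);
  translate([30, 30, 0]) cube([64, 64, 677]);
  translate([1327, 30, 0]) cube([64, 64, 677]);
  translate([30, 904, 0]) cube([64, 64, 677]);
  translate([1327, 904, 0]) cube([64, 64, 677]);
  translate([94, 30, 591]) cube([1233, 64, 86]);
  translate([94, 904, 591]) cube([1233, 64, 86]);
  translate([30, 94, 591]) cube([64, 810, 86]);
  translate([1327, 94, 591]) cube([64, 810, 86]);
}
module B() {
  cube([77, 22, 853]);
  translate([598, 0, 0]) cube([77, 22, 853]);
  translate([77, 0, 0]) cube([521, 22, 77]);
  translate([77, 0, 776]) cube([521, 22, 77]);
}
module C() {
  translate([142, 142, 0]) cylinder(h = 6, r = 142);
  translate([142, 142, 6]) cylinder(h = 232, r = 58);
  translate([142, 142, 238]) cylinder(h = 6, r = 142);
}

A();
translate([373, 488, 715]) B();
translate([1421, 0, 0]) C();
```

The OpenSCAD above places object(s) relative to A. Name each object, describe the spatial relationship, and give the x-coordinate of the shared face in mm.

A is a table. B is a picture frame. C is a spool. The picture frame is on top of the table, centred. The spool is against the table's +x side, with their −y faces flush. The x-coordinate of the shared face is 1421 mm.

The table's +x face and the spool's −x face are both at x = 1421 mm.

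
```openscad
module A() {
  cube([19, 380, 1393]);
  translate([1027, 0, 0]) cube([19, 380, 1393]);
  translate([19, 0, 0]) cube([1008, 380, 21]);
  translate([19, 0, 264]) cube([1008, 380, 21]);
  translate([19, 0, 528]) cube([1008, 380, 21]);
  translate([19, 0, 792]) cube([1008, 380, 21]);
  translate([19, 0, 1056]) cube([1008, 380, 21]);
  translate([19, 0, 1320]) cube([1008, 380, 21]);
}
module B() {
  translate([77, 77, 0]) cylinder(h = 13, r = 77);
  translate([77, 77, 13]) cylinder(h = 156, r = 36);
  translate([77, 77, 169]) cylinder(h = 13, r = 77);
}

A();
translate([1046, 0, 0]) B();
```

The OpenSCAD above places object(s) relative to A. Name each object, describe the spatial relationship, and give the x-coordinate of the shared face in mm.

The bookshelf's +x face and the spool's −x face are both at x = 1046 mm.

A is a bookshelf. B is a spool. The spool is against the bookshelf's +x side, with their −y faces flush. The x-coordinate of the shared face is 1046 mm.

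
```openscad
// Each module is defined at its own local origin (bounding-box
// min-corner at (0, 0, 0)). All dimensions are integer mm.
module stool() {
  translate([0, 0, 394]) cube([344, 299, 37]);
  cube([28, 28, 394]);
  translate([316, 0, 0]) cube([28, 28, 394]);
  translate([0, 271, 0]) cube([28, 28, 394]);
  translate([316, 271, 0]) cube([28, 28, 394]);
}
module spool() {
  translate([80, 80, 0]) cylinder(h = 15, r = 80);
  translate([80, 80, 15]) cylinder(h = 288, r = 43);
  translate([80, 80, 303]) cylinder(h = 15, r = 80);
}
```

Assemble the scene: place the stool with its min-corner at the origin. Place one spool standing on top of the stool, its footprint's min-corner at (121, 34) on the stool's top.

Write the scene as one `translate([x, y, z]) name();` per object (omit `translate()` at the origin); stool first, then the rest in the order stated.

stool();
translate([121, 34, 431]) spool();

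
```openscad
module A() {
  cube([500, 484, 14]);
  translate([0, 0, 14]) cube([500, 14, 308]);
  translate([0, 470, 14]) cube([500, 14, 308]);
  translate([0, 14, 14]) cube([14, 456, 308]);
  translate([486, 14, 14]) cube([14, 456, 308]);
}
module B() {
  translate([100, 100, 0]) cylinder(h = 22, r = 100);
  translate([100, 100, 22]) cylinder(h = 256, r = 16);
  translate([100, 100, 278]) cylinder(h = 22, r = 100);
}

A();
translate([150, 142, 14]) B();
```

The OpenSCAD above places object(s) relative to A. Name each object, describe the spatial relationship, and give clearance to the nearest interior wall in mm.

A is an open box. B is a spool. The spool sits inside the open box, centred. The clearance to the nearest interior wall is 128 mm.

Clearances: x = 136, y = 128; minimum 128 mm.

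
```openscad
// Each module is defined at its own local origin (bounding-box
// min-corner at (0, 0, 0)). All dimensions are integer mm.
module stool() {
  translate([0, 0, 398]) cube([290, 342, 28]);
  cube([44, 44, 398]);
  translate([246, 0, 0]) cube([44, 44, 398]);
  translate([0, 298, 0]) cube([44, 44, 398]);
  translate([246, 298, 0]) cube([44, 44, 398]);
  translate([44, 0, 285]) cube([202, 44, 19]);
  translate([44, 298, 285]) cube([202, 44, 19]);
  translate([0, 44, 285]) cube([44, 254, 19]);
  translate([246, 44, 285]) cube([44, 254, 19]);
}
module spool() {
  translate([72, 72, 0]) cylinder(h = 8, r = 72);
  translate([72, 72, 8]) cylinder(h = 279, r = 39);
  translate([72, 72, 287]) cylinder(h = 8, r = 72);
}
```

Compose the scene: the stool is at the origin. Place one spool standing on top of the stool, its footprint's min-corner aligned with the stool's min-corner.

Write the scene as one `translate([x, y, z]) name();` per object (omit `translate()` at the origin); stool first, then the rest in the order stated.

stool();
translate([0, 0, 426]) spool();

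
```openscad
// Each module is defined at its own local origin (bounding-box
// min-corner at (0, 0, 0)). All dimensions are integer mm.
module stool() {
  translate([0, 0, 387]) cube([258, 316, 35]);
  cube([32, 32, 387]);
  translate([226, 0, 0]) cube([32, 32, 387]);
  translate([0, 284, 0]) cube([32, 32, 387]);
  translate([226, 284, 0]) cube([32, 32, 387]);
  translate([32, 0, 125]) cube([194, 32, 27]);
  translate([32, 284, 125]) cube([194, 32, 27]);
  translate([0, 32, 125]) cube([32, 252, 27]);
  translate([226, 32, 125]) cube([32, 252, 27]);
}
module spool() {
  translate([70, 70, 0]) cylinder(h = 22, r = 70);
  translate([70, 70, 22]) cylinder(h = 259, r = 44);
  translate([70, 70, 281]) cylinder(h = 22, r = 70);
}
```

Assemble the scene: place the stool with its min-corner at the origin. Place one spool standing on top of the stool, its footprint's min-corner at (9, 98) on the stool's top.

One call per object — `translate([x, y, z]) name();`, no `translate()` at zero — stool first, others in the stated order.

stool();
translate([9, 98, 422]) spool();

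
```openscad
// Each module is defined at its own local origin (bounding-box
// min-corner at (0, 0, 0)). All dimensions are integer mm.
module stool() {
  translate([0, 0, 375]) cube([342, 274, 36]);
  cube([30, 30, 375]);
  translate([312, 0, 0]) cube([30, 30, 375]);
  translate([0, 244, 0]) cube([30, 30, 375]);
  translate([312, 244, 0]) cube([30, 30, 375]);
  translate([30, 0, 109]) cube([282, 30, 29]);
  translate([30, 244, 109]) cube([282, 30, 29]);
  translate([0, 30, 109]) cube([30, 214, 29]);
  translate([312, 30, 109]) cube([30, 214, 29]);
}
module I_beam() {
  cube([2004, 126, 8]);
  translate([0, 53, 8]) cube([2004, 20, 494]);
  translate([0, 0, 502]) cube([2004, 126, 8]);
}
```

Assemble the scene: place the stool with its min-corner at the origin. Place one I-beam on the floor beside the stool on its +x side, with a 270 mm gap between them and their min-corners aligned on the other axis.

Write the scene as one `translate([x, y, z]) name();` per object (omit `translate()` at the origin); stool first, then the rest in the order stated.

stool();
translate([612, 0, 0]) I_beam();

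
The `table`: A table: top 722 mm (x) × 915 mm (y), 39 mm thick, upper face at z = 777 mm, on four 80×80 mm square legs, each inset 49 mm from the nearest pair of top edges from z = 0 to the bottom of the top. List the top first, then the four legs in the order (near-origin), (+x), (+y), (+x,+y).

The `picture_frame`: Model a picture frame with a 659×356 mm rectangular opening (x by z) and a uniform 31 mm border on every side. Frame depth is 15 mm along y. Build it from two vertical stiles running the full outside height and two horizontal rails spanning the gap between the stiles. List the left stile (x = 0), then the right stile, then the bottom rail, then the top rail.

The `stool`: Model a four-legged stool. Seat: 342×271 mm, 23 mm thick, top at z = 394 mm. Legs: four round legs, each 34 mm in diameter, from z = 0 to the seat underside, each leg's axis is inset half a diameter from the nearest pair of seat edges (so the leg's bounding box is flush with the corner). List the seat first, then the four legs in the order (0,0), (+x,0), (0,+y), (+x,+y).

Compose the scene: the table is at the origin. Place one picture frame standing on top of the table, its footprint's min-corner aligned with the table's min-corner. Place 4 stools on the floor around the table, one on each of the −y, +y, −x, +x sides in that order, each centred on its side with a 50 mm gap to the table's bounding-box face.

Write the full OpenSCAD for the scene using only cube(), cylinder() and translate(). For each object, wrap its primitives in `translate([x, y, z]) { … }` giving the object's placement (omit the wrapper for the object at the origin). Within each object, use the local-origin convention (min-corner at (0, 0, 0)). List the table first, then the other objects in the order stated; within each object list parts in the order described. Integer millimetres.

translate([0, 0, 738]) cube([722, 915, 39]);
translate([49, 49, 0]) cube([80, 80, 738]);
translate([593, 49, 0]) cube([80, 80, 738]);
translate([49, 786, 0]) cube([80, 80, 738]);
translate([593, 786, 0]) cube([80, 80, 738]);
translate([0, 0, 777]) {
  cube([31, 15, 418]);
  translate([690, 0, 0]) cube([31, 15, 418]);
  translate([31, 0, 0]) cube([659, 15, 31]);
  translate([31, 0, 387]) cube([659, 15, 31]);
}
translate([190, -321, 0]) {
  translate([0, 0, 371]) cube([342, 271, 23]);
  translate([17, 17, 0]) cylinder(h = 371, r = 17);
  translate([325, 17, 0]) cylinder(h = 371, r = 17);
  translate([17, 254, 0]) cylinder(h = 371, r = 17);
  translate([325, 254, 0]) cylinder(h = 371, r = 17);
}
translate([190, 965, 0]) {
  translate([0, 0, 371]) cube([342, 271, 23]);
  translate([17, 17, 0]) cylinder(h = 371, r = 17);
  translate([325, 17, 0]) cylinder(h = 371, r = 17);
  translate([17, 254, 0]) cylinder(h = 371, r = 17);
  translate([325, 254, 0]) cylinder(h = 371, r = 17);
}
translate([-392, 322, 0]) {
  translate([0, 0, 371]) cube([342, 271, 23]);
  translate([17, 17, 0]) cylinder(h = 371, r = 17);
  translate([325, 17, 0]) cylinder(h = 371, r = 17);
  translate([17, 254, 0]) cylinder(h = 371, r = 17);
  translate([325, 254, 0]) cylinder(h = 371, r = 17);
}
translate([772, 322, 0]) {
  translate([0, 0, 371]) cube([342, 271, 23]);
  translate([17, 17, 0]) cylinder(h = 371, r = 17);
  translate([325, 17, 0]) cylinder(h = 371, r = 17);
  translate([17, 254, 0]) cylinder(h = 371, r = 17);
  translate([325, 254, 0]) cylinder(h = 371, r = 17);
}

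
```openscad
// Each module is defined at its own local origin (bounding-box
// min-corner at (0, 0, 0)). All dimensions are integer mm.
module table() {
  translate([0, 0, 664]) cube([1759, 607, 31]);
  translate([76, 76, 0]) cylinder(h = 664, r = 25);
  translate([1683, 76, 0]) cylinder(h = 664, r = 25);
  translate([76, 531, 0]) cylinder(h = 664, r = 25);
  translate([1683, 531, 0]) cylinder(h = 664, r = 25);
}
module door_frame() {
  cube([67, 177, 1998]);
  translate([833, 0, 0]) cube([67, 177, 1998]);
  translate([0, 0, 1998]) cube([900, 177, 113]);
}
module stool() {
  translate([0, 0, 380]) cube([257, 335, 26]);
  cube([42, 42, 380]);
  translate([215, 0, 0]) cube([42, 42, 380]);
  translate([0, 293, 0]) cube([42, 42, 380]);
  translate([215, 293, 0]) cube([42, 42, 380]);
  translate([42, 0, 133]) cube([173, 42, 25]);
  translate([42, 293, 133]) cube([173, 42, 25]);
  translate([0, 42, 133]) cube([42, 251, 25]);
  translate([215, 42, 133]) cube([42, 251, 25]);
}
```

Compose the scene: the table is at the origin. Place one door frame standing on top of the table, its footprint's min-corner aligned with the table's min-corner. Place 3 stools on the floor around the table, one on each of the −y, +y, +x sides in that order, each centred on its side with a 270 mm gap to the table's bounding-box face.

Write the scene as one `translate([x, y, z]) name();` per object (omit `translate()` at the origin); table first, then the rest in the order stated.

table();
translate([0, 0, 695]) door_frame();
translate([751, -605, 0]) stool();
translate([751, 877, 0]) stool();
translate([2029, 136, 0]) stool();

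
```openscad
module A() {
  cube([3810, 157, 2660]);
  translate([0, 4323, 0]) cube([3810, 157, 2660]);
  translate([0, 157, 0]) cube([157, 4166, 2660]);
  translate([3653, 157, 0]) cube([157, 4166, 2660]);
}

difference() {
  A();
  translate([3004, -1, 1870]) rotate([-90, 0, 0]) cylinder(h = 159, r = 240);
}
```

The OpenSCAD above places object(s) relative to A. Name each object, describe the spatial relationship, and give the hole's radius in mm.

The subtracted cylinder has r = 240 mm.

A is a house frame. The house frame has a circular hole through its front wall. The hole's radius is 240 mm.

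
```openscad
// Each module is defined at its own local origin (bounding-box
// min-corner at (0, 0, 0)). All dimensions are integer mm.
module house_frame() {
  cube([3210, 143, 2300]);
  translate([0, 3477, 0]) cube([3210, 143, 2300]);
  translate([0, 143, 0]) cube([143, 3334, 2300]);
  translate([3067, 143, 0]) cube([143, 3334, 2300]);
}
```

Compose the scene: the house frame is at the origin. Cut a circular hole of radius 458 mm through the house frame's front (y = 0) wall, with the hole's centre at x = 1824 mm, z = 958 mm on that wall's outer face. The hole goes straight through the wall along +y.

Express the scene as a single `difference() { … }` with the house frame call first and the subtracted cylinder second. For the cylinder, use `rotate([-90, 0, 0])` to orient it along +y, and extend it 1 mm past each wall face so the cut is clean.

difference() {
  house_frame();
  translate([1824, -1, 958]) rotate([-90, 0, 0]) cylinder(h = 145, r = 458);
}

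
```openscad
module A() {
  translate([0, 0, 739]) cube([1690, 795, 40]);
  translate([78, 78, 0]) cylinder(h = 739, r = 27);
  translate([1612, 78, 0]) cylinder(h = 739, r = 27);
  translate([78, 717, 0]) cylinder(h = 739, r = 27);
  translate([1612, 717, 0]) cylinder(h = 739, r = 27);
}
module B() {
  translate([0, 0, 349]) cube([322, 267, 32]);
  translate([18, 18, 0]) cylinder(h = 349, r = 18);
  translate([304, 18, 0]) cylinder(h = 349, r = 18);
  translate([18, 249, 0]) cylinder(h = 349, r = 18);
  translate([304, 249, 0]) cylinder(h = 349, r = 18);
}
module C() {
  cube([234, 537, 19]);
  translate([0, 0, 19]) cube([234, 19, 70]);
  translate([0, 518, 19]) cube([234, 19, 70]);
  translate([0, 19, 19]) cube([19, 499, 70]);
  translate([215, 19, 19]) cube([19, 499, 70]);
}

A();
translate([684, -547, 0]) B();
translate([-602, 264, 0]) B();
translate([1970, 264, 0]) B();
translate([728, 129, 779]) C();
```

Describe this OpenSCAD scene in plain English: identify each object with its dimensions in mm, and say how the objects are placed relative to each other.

A is a rectangular dining table. The top is 1690×795×40 mm with its upper surface at z = 779 mm. It stands on four round legs of 54 mm diameter, each leg's bounding box inset 51 mm from the nearest pair of top edges, running from the floor to the underside of the top.

B is a four-legged stool. The seat is a 322×267×32 mm slab whose top surface is at z = 381 mm; four round legs, each 36 mm in diameter, run from the floor (z = 0) to the underside of the seat, each leg's axis is inset half a diameter from the nearest pair of seat edges (so the leg's bounding box is flush with the corner).

C is an open storage box with external size 234×537×89 mm and wall thickness 19 mm (the base is also 19 mm thick). The base covers the whole footprint; the four walls stand on the base, with the y-facing walls full-width and the x-facing walls fitting between their inner faces.

Three stools sit around the table at the −y, −x, +x sides. The open box is on top of the table, centred.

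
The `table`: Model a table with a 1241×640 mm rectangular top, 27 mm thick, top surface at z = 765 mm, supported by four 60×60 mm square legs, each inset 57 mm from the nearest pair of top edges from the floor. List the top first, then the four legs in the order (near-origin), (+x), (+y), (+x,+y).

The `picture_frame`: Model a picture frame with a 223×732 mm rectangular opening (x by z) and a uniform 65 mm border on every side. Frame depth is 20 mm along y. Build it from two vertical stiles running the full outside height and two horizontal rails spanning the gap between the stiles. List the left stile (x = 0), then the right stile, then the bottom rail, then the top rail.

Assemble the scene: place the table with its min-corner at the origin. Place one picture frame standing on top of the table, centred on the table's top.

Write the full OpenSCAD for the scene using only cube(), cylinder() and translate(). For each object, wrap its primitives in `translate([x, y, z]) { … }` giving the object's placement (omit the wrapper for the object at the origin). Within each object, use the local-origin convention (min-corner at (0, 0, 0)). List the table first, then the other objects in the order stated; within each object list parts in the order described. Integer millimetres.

translate([0, 0, 738]) cube([1241, 640, 27]);
translate([57, 57, 0]) cube([60, 60, 738]);
translate([1124, 57, 0]) cube([60, 60, 738]);
translate([57, 523, 0]) cube([60, 60, 738]);
translate([1124, 523, 0]) cube([60, 60, 738]);
translate([444, 310, 765]) {
  cube([65, 20, 862]);
  translate([288, 0, 0]) cube([65, 20, 862]);
  translate([65, 0, 0]) cube([223, 20, 65]);
  translate([65, 0, 797]) cube([223, 20, 65]);
}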